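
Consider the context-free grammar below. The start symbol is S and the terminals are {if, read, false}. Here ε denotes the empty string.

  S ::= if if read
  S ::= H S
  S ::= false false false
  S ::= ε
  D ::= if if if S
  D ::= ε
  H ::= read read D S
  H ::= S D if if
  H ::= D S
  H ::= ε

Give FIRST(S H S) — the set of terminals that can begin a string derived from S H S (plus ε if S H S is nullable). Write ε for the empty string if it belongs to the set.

{ε, false, if, read}

FIRST(D) = {ε, if}
FIRST(S) = {ε, false, if, read}  (via H S)
FIRST(H) = {ε, false, if, read}  (via S D if if, D S)
FIRST(S H S): take FIRST of each symbol in turn, carrying on past any symbol whose FIRST contains ε; result {ε, false, if, read}.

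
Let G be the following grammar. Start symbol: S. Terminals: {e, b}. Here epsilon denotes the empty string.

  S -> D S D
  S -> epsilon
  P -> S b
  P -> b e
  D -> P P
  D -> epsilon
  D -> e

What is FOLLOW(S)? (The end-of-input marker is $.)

FIRST(S): from S->D S D we get {epsilon, b, e}; from S->epsilon we get {epsilon}. So FIRST(S) = {epsilon, b, e}.
FIRST(P): from P->S b we get {b, e}; from P->b e we get {b}. So FIRST(P) = {b, e}.
FIRST(D): from D->P P we get {b, e}; from D->epsilon we get {epsilon}; from D->e we get {e}. So FIRST(D) = {epsilon, b, e}.
FOLLOW(S) includes $ since S is the start symbol.
FOLLOW(S): in S->D S D, S is followed by D with FIRST {epsilon, b, e}; in S->D S D, the suffix after S is nullable (adds nothing new); in P->S b, S is followed by b with FIRST {b}. Thus FOLLOW(S) = {$, b, e}.
FOLLOW(D): in S->D S D (occurrence 1), D is followed by S D with FIRST {epsilon, b, e}; in S->D S D (occurrence 1), the suffix after D is nullable, so FOLLOW(D) ⊇ FOLLOW(S) = {$, b, e}; in S->D S D (occurrence 2), the suffix after D is empty, so FOLLOW(D) ⊇ FOLLOW(S) = {$, b, e}. Thus FOLLOW(D) = {$, b, e}.
FOLLOW(P): in D->P P (occurrence 1), P is followed by P with FIRST {b, e}; in D->P P (occurrence 2), the suffix after P is empty, so FOLLOW(P) ⊇ FOLLOW(D) = {$, b, e}. Thus FOLLOW(P) = {$, b, e}.

{$, b, e}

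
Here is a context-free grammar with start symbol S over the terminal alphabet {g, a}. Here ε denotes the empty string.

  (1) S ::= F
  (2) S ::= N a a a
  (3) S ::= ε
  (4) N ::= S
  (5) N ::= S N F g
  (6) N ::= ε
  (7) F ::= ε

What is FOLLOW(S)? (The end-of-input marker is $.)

FIRST(F) = {ε}
FIRST(S) = {ε, a, g}  (via F, N a a a)
FIRST(N) = {ε, a, g}  (via S, S N F g)
FOLLOW(S) includes $ since S is the start symbol.
FOLLOW(N): in S::=N a a a, N is followed by a a a with FIRST {a}; in N::=S N F g, N is followed by F g with FIRST {g}. Thus FOLLOW(N) = {a, g}.
FOLLOW(S): in N::=S, the suffix after S is empty, so FOLLOW(S) ⊇ FOLLOW(N) = {a, g}; in N::=S N F g, S is followed by N F g with FIRST {a, g}. Thus FOLLOW(S) = {$, a, g}.
FOLLOW(F): in S::=F, the suffix after F is empty, so FOLLOW(F) ⊇ FOLLOW(S) = {$, a, g}; in N::=S N F g, F is followed by g with FIRST {g}. Thus FOLLOW(F) = {$, a, g}.

{$, a, g}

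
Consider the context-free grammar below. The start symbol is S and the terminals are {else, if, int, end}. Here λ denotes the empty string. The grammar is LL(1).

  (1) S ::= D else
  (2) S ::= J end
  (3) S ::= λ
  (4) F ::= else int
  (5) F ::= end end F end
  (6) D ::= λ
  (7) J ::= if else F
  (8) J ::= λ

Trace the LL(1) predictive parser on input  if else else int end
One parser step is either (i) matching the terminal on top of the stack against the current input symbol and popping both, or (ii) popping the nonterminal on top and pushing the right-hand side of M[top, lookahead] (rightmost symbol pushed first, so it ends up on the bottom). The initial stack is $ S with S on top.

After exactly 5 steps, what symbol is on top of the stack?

else

     Stack            Input                   Action
  1  $ S              if else else int end $  expand S ::= J end
  2  $ end J          if else else int end $  expand J ::= if else F
  3  $ end F else if  if else else int end $  match if
  4  $ end F else     else else int end $     match else
  5  $ end F          else int end $          expand F ::= else int
Stack after step 5: $ end int else (top = else).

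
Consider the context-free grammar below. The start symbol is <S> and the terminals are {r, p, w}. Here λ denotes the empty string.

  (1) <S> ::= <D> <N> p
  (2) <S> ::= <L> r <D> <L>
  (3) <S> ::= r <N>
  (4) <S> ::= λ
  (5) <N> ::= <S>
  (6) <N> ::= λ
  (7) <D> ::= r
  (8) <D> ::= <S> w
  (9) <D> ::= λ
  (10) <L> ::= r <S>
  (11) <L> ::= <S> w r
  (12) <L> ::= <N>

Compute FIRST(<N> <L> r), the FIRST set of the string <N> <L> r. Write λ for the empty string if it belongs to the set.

{p, r, w}

FIRST(<S>) = {λ, p, r, w}  (via <D> <N> p, <L> r <D> <L>)
FIRST(<N>) = {λ, p, r, w}  (via <S>)
FIRST(<D>) = {λ, p, r, w}  (via <S> w)
FIRST(<L>) = {λ, p, r, w}  (via <S> w r, <N>)
FIRST(<N> <L> r): take FIRST of each symbol in turn, carrying on past any symbol whose FIRST contains λ; result {p, r, w}.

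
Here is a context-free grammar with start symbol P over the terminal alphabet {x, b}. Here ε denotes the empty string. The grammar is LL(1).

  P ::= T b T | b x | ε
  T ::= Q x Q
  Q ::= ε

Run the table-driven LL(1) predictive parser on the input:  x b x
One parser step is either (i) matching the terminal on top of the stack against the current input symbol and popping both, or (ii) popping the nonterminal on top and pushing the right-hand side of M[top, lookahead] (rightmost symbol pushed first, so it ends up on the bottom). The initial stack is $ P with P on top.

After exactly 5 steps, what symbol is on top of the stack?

     Stack        Input    Action
  1  $ P          x b x $  expand P ::= T b T
  2  $ T b T      x b x $  expand T ::= Q x Q
  3  $ T b Q x Q  x b x $  expand Q ::= ε
  4  $ T b Q x    x b x $  match x
  5  $ T b Q      b x $    expand Q ::= ε
Stack after step 5: $ T b (top = b).

b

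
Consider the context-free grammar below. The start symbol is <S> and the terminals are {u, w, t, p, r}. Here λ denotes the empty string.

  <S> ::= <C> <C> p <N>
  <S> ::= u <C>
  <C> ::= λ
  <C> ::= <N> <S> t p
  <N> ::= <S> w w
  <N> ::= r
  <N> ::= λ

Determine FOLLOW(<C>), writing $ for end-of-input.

FIRST(<S>): from <S>::=<C> <C> p <N> we get {p, r, u}; from <S>::=u <C> we get {u}. So FIRST(<S>) = {p, r, u}.
FIRST(<N>): from <N>::=<S> w w we get {p, r, u}; from <N>::=r we get {r}; from <N>::=λ we get {λ}. So FIRST(<N>) = {λ, p, r, u}.
FIRST(<C>): from <C>::=λ we get {λ}; from <C>::=<N> <S> t p we get {p, r, u}. So FIRST(<C>) = {λ, p, r, u}.
FOLLOW(<S>) includes $ since <S> is the start symbol.
FOLLOW(<S>): in <C>::=<N> <S> t p, <S> is followed by t p with FIRST {t}; in <N>::=<S> w w, <S> is followed by w w with FIRST {w}. Thus FOLLOW(<S>) = {$, t, w}.
FOLLOW(<C>): in <S>::=<C> <C> p <N> (occurrence 1), <C> is followed by <C> p <N> with FIRST {p, r, u}; in <S>::=<C> <C> p <N> (occurrence 2), <C> is followed by p <N> with FIRST {p}; in <S>::=u <C>, the suffix after <C> is empty, so FOLLOW(<C>) ⊇ FOLLOW(<S>) = {$, t, w}. Thus FOLLOW(<C>) = {$, p, r, t, u, w}.
FOLLOW(<N>): in <S>::=<C> <C> p <N>, the suffix after <N> is empty, so FOLLOW(<N>) ⊇ FOLLOW(<S>) = {$, t, w}; in <C>::=<N> <S> t p, <N> is followed by <S> t p with FIRST {p, r, u}. Thus FOLLOW(<N>) = {$, p, r, t, u, w}.

{$, p, r, t, u, w}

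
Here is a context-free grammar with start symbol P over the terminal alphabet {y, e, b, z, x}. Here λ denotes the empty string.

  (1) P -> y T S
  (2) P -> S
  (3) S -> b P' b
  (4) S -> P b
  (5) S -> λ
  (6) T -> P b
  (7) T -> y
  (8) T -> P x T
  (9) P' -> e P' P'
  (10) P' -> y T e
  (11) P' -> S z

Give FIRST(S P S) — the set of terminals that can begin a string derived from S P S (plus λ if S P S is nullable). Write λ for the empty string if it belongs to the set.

FIRST(P) = {λ, b, y}  (via S)
FIRST(S) = {λ, b, y}  (via P b)
FIRST(T) = {b, x, y}  (via P b, P x T)
FIRST(P') = {b, e, y, z}  (via S z)
FIRST(S P S): take FIRST of each symbol in turn, carrying on past any symbol whose FIRST contains λ; result {λ, b, y}.

{λ, b, y}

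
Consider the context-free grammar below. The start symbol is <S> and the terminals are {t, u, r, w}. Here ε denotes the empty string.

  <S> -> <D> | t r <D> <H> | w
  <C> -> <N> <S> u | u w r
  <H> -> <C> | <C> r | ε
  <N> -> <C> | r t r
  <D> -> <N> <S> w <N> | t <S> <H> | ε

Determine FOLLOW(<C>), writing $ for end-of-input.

{$, r, t, u, w}

FIRST(<S>): from <S>-><D> we get {ε, r, t, u}; from <S>->t r <D> <H> we get {t}; from <S>->w we get {w}. So FIRST(<S>) = {ε, r, t, u, w}.
FIRST(<C>): from <C>-><N> <S> u we get {r, u}; from <C>->u w r we get {u}. So FIRST(<C>) = {r, u}.
FIRST(<H>): from <H>-><C> we get {r, u}; from <H>-><C> r we get {r, u}; from <H>->ε we get {ε}. So FIRST(<H>) = {ε, r, u}.
FIRST(<N>): from <N>-><C> we get {r, u}; from <N>->r t r we get {r}. So FIRST(<N>) = {r, u}.
FIRST(<D>): from <D>-><N> <S> w <N> we get {r, u}; from <D>->t <S> <H> we get {t}; from <D>->ε we get {ε}. So FIRST(<D>) = {ε, r, t, u}.
FOLLOW(<S>) includes $ since <S> is the start symbol.
FOLLOW(<S>): in <C>-><N> <S> u, <S> is followed by u with FIRST {u}; in <D>-><N> <S> w <N>, <S> is followed by w <N> with FIRST {w}; in <D>->t <S> <H>, <S> is followed by <H> with FIRST {ε, r, u}; in <D>->t <S> <H>, the suffix after <S> is nullable, so FOLLOW(<S>) ⊇ FOLLOW(<D>) = {$, r, u, w}. Thus FOLLOW(<S>) = {$, r, u, w}.
FOLLOW(<D>): in <S>-><D>, the suffix after <D> is empty, so FOLLOW(<D>) ⊇ FOLLOW(<S>) = {$, r, u, w}; in <S>->t r <D> <H>, <D> is followed by <H> with FIRST {ε, r, u}; in <S>->t r <D> <H>, the suffix after <D> is nullable, so FOLLOW(<D>) ⊇ FOLLOW(<S>) = {$, r, u, w}. Thus FOLLOW(<D>) = {$, r, u, w}.
FOLLOW(<H>): in <S>->t r <D> <H>, the suffix after <H> is empty, so FOLLOW(<H>) ⊇ FOLLOW(<S>) = {$, r, u, w}; in <D>->t <S> <H>, the suffix after <H> is empty, so FOLLOW(<H>) ⊇ FOLLOW(<D>) = {$, r, u, w}. Thus FOLLOW(<H>) = {$, r, u, w}.
FOLLOW(<N>): in <C>-><N> <S> u, <N> is followed by <S> u with FIRST {r, t, u, w}; in <D>-><N> <S> w <N> (occurrence 1), <N> is followed by <S> w <N> with FIRST {r, t, u, w}; in <D>-><N> <S> w <N> (occurrence 2), the suffix after <N> is empty, so FOLLOW(<N>) ⊇ FOLLOW(<D>) = {$, r, u, w}. Thus FOLLOW(<N>) = {$, r, t, u, w}.
FOLLOW(<C>): in <H>-><C>, the suffix after <C> is empty, so FOLLOW(<C>) ⊇ FOLLOW(<H>) = {$, r, u, w}; in <H>-><C> r, <C> is followed by r with FIRST {r}; in <N>-><C>, the suffix after <C> is empty, so FOLLOW(<C>) ⊇ FOLLOW(<N>) = {$, r, t, u, w}. Thus FOLLOW(<C>) = {$, r, t, u, w}.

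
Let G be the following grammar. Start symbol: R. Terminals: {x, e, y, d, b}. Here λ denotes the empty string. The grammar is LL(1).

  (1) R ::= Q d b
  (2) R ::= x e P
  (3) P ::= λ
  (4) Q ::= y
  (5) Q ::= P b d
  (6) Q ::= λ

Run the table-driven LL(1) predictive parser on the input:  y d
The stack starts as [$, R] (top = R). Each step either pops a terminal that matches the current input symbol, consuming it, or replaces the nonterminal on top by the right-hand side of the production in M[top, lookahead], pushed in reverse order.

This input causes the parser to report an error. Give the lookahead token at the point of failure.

step 1: stack=$ R  input=y d $  — expand R ::= Q d b
step 2: stack=$ b d Q  input=y d $  — expand Q ::= y
step 3: stack=$ b d y  input=y d $  — match y
step 4: stack=$ b d  input=d $  — match d
step 5: stack=$ b  input=$  — error: top is terminal b but lookahead is $

$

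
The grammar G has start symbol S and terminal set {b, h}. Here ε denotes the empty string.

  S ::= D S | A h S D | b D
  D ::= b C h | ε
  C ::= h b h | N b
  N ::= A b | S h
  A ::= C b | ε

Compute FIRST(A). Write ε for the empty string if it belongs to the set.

FIRST(D) = {ε, b}
FIRST(S) = {b, h}  (via D S, A h S D)
FIRST(C) = {b, h}  (via N b)
FIRST(A) = {ε, b, h}  (via C b)
FIRST(N) = {b, h}  (via A b, S h)

{ε, b, h}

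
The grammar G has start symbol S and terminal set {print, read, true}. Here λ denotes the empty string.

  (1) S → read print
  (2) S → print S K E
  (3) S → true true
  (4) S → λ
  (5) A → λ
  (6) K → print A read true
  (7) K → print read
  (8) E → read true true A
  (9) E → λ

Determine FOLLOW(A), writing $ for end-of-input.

FIRST(S): from S→read print we get {read}; from S→print S K E we get {print}; from S→true true we get {true}; from S→λ we get {λ}. So FIRST(S) = {λ, print, read, true}.
FIRST(A): from A→λ we get {λ}. So FIRST(A) = {λ}.
FIRST(K): from K→print A read true we get {print}; from K→print read we get {print}. So FIRST(K) = {print}.
FIRST(E): from E→read true true A we get {read}; from E→λ we get {λ}. So FIRST(E) = {λ, read}.
FOLLOW(S) includes $ since S is the start symbol.
FOLLOW(S): in S→print S K E, S is followed by K E with FIRST {print}. Thus FOLLOW(S) = {$, print}.
FOLLOW(K): in S→print S K E, K is followed by E with FIRST {λ, read}; in S→print S K E, the suffix after K is nullable, so FOLLOW(K) ⊇ FOLLOW(S) = {$, print}. Thus FOLLOW(K) = {$, print, read}.
FOLLOW(E): in S→print S K E, the suffix after E is empty, so FOLLOW(E) ⊇ FOLLOW(S) = {$, print}. Thus FOLLOW(E) = {$, print}.
FOLLOW(A): in K→print A read true, A is followed by read true with FIRST {read}; in E→read true true A, the suffix after A is empty, so FOLLOW(A) ⊇ FOLLOW(E) = {$, print}. Thus FOLLOW(A) = {$, print, read}.

{$, print, read}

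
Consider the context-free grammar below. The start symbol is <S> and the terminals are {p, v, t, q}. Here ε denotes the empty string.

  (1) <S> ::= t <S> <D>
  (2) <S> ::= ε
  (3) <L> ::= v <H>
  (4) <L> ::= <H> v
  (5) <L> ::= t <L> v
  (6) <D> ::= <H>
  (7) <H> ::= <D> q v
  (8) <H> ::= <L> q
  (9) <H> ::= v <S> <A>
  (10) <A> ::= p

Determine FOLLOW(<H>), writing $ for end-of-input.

{$, p, q, t, v}

FIRST(<S>): from <S>::=t <S> <D> we get {t}; from <S>::=ε we get {ε}. So FIRST(<S>) = {ε, t}.
FIRST(<A>): from <A>::=p we get {p}. So FIRST(<A>) = {p}.
FIRST(<L>): from <L>::=v <H> we get {v}; from <L>::=<H> v we get {t, v}; from <L>::=t <L> v we get {t}. So FIRST(<L>) = {t, v}.
FIRST(<D>): from <D>::=<H> we get {t, v}. So FIRST(<D>) = {t, v}.
FIRST(<H>): from <H>::=<D> q v we get {t, v}; from <H>::=<L> q we get {t, v}; from <H>::=v <S> <A> we get {v}. So FIRST(<H>) = {t, v}.
FOLLOW(<S>) includes $ since <S> is the start symbol.
FOLLOW(<S>): in <S>::=t <S> <D>, <S> is followed by <D> with FIRST {t, v}; in <H>::=v <S> <A>, <S> is followed by <A> with FIRST {p}. Thus FOLLOW(<S>) = {$, p, t, v}.
FOLLOW(<L>): in <L>::=t <L> v, <L> is followed by v with FIRST {v}; in <H>::=<L> q, <L> is followed by q with FIRST {q}. Thus FOLLOW(<L>) = {q, v}.
FOLLOW(<D>): in <S>::=t <S> <D>, the suffix after <D> is empty, so FOLLOW(<D>) ⊇ FOLLOW(<S>) = {$, p, t, v}; in <H>::=<D> q v, <D> is followed by q v with FIRST {q}. Thus FOLLOW(<D>) = {$, p, q, t, v}.
FOLLOW(<H>): in <L>::=v <H>, the suffix after <H> is empty, so FOLLOW(<H>) ⊇ FOLLOW(<L>) = {q, v}; in <L>::=<H> v, <H> is followed by v with FIRST {v}; in <D>::=<H>, the suffix after <H> is empty, so FOLLOW(<H>) ⊇ FOLLOW(<D>) = {$, p, q, t, v}. Thus FOLLOW(<H>) = {$, p, q, t, v}.
FOLLOW(<A>): in <H>::=v <S> <A>, the suffix after <A> is empty, so FOLLOW(<A>) ⊇ FOLLOW(<H>) = {$, p, q, t, v}. Thus FOLLOW(<A>) = {$, p, q, t, v}.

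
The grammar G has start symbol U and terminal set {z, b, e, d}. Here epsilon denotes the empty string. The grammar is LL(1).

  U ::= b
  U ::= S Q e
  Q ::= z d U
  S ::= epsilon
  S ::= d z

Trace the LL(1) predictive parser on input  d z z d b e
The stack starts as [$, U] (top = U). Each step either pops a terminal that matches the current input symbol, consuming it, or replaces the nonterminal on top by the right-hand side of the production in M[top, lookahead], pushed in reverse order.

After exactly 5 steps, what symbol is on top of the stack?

step 1: stack=$ U  input=d z z d b e $  — expand U ::= S Q e
step 2: stack=$ e Q S  input=d z z d b e $  — expand S ::= d z
step 3: stack=$ e Q z d  input=d z z d b e $  — match d
step 4: stack=$ e Q z  input=z z d b e $  — match z
step 5: stack=$ e Q  input=z d b e $  — expand Q ::= z d U
Stack after step 5: $ e U d z (top = z).

z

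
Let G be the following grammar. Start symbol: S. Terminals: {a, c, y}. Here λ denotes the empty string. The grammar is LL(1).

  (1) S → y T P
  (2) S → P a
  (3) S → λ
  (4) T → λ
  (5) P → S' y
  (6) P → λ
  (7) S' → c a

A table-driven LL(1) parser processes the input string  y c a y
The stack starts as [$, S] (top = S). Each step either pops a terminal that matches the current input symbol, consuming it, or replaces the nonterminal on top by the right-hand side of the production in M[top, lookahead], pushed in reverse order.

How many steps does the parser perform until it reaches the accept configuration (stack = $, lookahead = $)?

step 1: stack=$ S  input=y c a y $  — expand S → y T P
step 2: stack=$ P T y  input=y c a y $  — match y
step 3: stack=$ P T  input=c a y $  — expand T → λ
step 4: stack=$ P  input=c a y $  — expand P → S' y
step 5: stack=$ y S'  input=c a y $  — expand S' → c a
step 6: stack=$ y a c  input=c a y $  — match c
step 7: stack=$ y a  input=a y $  — match a
step 8: stack=$ y  input=y $  — match y
Accept reached after 8 steps.

8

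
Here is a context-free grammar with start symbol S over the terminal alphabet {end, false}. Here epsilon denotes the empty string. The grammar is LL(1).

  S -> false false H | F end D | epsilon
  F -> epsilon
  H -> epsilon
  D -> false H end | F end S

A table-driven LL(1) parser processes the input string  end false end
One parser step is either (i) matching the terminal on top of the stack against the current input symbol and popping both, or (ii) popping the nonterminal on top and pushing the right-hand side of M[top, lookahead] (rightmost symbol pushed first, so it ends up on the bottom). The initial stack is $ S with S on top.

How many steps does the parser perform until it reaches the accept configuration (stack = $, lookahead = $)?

step 1: stack=$ S  input=end false end $  — expand S -> F end D
step 2: stack=$ D end F  input=end false end $  — expand F -> epsilon
step 3: stack=$ D end  input=end false end $  — match end
step 4: stack=$ D  input=false end $  — expand D -> false H end
step 5: stack=$ end H false  input=false end $  — match false
step 6: stack=$ end H  input=end $  — expand H -> epsilon
step 7: stack=$ end  input=end $  — match end
Accept reached after 7 steps.

7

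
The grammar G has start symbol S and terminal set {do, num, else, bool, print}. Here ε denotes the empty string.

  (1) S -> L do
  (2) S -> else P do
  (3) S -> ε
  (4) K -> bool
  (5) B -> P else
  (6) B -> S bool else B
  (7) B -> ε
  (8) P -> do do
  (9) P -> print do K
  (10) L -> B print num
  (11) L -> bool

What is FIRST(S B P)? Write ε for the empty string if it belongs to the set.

FIRST(K) = {bool}
FIRST(P) = {do, print}
FIRST(S) = {ε, bool, do, else, print}  (via L do)
FIRST(B) = {ε, bool, do, else, print}  (via P else, S bool else B)
FIRST(L) = {bool, do, else, print}  (via B print num)
FIRST(S B P): take FIRST of each symbol in turn, carrying on past any symbol whose FIRST contains ε; result {bool, do, else, print}.

{bool, do, else, print}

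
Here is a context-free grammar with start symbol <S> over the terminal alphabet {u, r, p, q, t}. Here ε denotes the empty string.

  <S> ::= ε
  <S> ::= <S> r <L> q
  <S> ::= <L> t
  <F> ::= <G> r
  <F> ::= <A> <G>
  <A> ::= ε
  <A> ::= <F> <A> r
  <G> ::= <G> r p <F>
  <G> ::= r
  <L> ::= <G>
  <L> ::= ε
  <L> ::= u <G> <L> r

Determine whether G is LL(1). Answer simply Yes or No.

No

FIRST(<S>) = {ε, r, t, u}
FIRST(<F>) = {r}
FIRST(<A>) = {ε, r}
FIRST(<G>) = {r}
FIRST(<L>) = {ε, r, u}
FOLLOW(<S>) = {$, r}
FOLLOW(<F>) = {q, r, t, u}
FOLLOW(<A>) = {r}
FOLLOW(<G>) = {q, r, t, u}
FOLLOW(<L>) = {q, r, t}
Cell M[<A>, r] receives both <A> ::= ε and <A> ::= <F> <A> r — the grammar is not LL(1).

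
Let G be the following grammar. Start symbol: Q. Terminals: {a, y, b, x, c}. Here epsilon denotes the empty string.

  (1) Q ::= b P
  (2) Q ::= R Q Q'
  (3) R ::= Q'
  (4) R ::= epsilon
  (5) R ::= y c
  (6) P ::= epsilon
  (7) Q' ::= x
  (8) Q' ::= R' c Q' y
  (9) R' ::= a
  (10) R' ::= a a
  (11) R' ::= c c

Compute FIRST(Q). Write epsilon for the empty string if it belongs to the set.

{a, b, c, x, y}

FIRST(P): from P::=epsilon we get {epsilon}. So FIRST(P) = {epsilon}.
FIRST(R'): from R'::=a we get {a}; from R'::=a a we get {a}; from R'::=c c we get {c}. So FIRST(R') = {a, c}.
FIRST(Q'): from Q'::=x we get {x}; from Q'::=R' c Q' y we get {a, c}. So FIRST(Q') = {a, c, x}.
FIRST(R): from R::=Q' we get {a, c, x}; from R::=epsilon we get {epsilon}; from R::=y c we get {y}. So FIRST(R) = {epsilon, a, c, x, y}.
FIRST(Q): from Q::=b P we get {b}; from Q::=R Q Q' we get {a, b, c, x, y}. So FIRST(Q) = {a, b, c, x, y}.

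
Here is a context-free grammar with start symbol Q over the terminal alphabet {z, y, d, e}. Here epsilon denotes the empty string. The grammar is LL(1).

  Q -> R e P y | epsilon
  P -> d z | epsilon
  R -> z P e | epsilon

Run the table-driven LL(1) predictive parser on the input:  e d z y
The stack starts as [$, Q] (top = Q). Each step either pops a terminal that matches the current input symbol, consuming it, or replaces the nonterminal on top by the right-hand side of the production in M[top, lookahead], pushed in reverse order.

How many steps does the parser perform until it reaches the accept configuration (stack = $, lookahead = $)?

step 1: stack=$ Q  input=e d z y $  — expand Q -> R e P y
step 2: stack=$ y P e R  input=e d z y $  — expand R -> epsilon
step 3: stack=$ y P e  input=e d z y $  — match e
step 4: stack=$ y P  input=d z y $  — expand P -> d z
step 5: stack=$ y z d  input=d z y $  — match d
step 6: stack=$ y z  input=z y $  — match z
step 7: stack=$ y  input=y $  — match y
Accept reached after 7 steps.

7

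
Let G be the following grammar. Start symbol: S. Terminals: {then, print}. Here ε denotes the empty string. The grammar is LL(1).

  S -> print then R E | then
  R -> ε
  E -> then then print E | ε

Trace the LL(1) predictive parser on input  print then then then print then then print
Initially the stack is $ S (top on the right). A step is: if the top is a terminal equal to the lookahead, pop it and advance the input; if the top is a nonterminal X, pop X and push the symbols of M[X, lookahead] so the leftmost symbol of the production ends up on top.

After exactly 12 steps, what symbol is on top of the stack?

E

      Stack                Input                                         Action
   1  $ S                  print then then then print then then print $  expand S -> print then R E
   2  $ E R then print     print then then then print then then print $  match print
   3  $ E R then           then then then print then then print $        match then
   4  $ E R                then then print then then print $             expand R -> ε
   5  $ E                  then then print then then print $             expand E -> then then print E
   6  $ E print then then  then then print then then print $             match then
   7  $ E print then       then print then then print $                  match then
   8  $ E print            print then then print $                       match print
   9  $ E                  then then print $                             expand E -> then then print E
  10  $ E print then then  then then print $                             match then
  11  $ E print then       then print $                                  match then
  12  $ E print            print $                                       match print
Stack after step 12: $ E (top = E).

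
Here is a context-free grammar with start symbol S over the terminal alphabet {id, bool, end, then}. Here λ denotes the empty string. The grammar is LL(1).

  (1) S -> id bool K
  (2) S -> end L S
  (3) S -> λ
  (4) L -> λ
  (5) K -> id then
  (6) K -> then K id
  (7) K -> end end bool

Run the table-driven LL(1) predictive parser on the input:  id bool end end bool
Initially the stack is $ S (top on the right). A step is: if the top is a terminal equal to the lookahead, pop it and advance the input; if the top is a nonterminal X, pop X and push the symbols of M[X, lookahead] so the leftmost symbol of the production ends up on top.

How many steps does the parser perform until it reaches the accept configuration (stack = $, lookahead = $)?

step 1: stack=$ S  input=id bool end end bool $  — expand S -> id bool K
step 2: stack=$ K bool id  input=id bool end end bool $  — match id
step 3: stack=$ K bool  input=bool end end bool $  — match bool
step 4: stack=$ K  input=end end bool $  — expand K -> end end bool
step 5: stack=$ bool end end  input=end end bool $  — match end
step 6: stack=$ bool end  input=end bool $  — match end
step 7: stack=$ bool  input=bool $  — match bool
Accept reached after 7 steps.

7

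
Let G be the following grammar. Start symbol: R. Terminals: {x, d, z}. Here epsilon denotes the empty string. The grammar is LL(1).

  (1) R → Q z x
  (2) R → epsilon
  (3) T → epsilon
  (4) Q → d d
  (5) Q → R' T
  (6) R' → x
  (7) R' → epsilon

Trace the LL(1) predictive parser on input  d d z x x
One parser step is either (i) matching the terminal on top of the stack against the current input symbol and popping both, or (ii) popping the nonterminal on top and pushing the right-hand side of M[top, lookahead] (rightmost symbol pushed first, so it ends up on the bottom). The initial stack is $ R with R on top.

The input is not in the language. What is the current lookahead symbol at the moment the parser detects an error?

x

     Stack      Input        Action
  1  $ R        d d z x x $  expand R → Q z x
  2  $ x z Q    d d z x x $  expand Q → d d
  3  $ x z d d  d d z x x $  match d
  4  $ x z d    d z x x $    match d
  5  $ x z      z x x $      match z
  6  $ x        x x $        match x
  7  $          x $          error: stack empty but input remains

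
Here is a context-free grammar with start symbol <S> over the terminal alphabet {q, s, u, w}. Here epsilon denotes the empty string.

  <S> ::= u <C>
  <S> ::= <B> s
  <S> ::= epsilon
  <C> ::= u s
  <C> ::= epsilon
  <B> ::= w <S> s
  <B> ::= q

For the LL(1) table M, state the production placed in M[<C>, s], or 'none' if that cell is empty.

<C> ::= epsilon

FIRST(<C>): from <C>::=u s we get {u}; from <C>::=epsilon we get {epsilon}. So FIRST(<C>) = {epsilon, u}.
FIRST(<B>): from <B>::=w <S> s we get {w}; from <B>::=q we get {q}. So FIRST(<B>) = {q, w}.
FIRST(<S>): from <S>::=u <C> we get {u}; from <S>::=<B> s we get {q, w}; from <S>::=epsilon we get {epsilon}. So FIRST(<S>) = {epsilon, q, u, w}.
FOLLOW(<S>) includes $ since <S> is the start symbol.
FOLLOW(<S>): in <B>::=w <S> s, <S> is followed by s with FIRST {s}. Thus FOLLOW(<S>) = {$, s}.
FOLLOW(<C>): in <S>::=u <C>, the suffix after <C> is empty, so FOLLOW(<C>) ⊇ FOLLOW(<S>) = {$, s}. Thus FOLLOW(<C>) = {$, s}.
For <C> ::= u s: FIRST(u s) = {u}, so it goes in M[<C>, t] for t ∈ {u}.
For <C> ::= epsilon: FIRST(epsilon) = {epsilon}, so it goes in M[<C>, t] for t ∈ {}; since epsilon ∈ FIRST, also for every t ∈ FOLLOW(<C>) = {$, s}.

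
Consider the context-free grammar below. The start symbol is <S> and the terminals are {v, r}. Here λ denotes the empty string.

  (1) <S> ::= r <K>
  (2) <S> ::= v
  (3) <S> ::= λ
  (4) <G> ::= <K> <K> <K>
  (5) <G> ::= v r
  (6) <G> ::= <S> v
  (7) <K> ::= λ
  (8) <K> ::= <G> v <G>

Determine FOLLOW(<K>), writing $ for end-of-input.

FIRST(<S>) = {λ, r, v}
FIRST(<G>) = {λ, r, v}  (via <K> <K> <K>, <S> v)
FIRST(<K>) = {λ, r, v}  (via <G> v <G>)
FOLLOW(<S>) includes $ since <S> is the start symbol.
FOLLOW(<S>): in <G>::=<S> v, <S> is followed by v with FIRST {v}. Thus FOLLOW(<S>) = {$, v}.
FOLLOW(<G>): in <K>::=<G> v <G> (occurrence 1), <G> is followed by v <G> with FIRST {v}; in <K>::=<G> v <G> (occurrence 2), the suffix after <G> is empty, so FOLLOW(<G>) ⊇ FOLLOW(<K>) = {$, r, v}. Thus FOLLOW(<G>) = {$, r, v}.
FOLLOW(<K>): in <S>::=r <K>, the suffix after <K> is empty, so FOLLOW(<K>) ⊇ FOLLOW(<S>) = {$, v}; in <G>::=<K> <K> <K> (occurrence 1), <K> is followed by <K> <K> with FIRST {λ, r, v}; in <G>::=<K> <K> <K> (occurrence 1), the suffix after <K> is nullable, so FOLLOW(<K>) ⊇ FOLLOW(<G>) = {$, r, v}; in <G>::=<K> <K> <K> (occurrence 2), <K> is followed by <K> with FIRST {λ, r, v}; in <G>::=<K> <K> <K> (occurrence 2), the suffix after <K> is nullable, so FOLLOW(<K>) ⊇ FOLLOW(<G>) = {$, r, v}; in <G>::=<K> <K> <K> (occurrence 3), the suffix after <K> is empty, so FOLLOW(<K>) ⊇ FOLLOW(<G>) = {$, r, v}. Thus FOLLOW(<K>) = {$, r, v}.

{$, r, v}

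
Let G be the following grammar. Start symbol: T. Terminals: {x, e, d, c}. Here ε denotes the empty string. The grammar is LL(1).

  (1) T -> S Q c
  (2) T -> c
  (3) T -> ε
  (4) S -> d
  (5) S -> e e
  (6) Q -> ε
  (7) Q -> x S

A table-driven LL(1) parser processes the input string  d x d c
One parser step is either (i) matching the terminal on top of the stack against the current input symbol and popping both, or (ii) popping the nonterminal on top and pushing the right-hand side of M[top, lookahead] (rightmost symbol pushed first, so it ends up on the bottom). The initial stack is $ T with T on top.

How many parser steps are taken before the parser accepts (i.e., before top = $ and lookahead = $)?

step 1: stack=$ T  input=d x d c $  — expand T -> S Q c
step 2: stack=$ c Q S  input=d x d c $  — expand S -> d
step 3: stack=$ c Q d  input=d x d c $  — match d
step 4: stack=$ c Q  input=x d c $  — expand Q -> x S
step 5: stack=$ c S x  input=x d c $  — match x
step 6: stack=$ c S  input=d c $  — expand S -> d
step 7: stack=$ c d  input=d c $  — match d
step 8: stack=$ c  input=c $  — match c
Accept reached after 8 steps.

8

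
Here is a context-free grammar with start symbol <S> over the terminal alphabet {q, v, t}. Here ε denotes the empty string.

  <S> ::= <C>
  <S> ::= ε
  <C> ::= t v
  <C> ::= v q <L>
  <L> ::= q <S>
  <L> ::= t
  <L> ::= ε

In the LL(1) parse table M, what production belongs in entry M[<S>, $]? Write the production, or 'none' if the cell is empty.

FIRST(<C>): from <C>::=t v we get {t}; from <C>::=v q <L> we get {v}. So FIRST(<C>) = {t, v}.
FIRST(<L>): from <L>::=q <S> we get {q}; from <L>::=t we get {t}; from <L>::=ε we get {ε}. So FIRST(<L>) = {ε, q, t}.
FIRST(<S>): from <S>::=<C> we get {t, v}; from <S>::=ε we get {ε}. So FIRST(<S>) = {ε, t, v}.
FOLLOW(<S>) includes $ since <S> is the start symbol.
FOLLOW(<S>): in <L>::=q <S>, the suffix after <S> is empty, so FOLLOW(<S>) ⊇ FOLLOW(<L>) = {$}. Thus FOLLOW(<S>) = {$}.
FOLLOW(<L>): in <C>::=v q <L>, the suffix after <L> is empty, so FOLLOW(<L>) ⊇ FOLLOW(<C>) = {$}. Thus FOLLOW(<L>) = {$}.
For <S> ::= <C>: FIRST(<C>) = {t, v}, so it goes in M[<S>, t] for t ∈ {t, v}.
For <S> ::= ε: FIRST(ε) = {ε}, so it goes in M[<S>, t] for t ∈ {}; since ε ∈ FIRST, also for every t ∈ FOLLOW(<S>) = {$}.

<S> ::= ε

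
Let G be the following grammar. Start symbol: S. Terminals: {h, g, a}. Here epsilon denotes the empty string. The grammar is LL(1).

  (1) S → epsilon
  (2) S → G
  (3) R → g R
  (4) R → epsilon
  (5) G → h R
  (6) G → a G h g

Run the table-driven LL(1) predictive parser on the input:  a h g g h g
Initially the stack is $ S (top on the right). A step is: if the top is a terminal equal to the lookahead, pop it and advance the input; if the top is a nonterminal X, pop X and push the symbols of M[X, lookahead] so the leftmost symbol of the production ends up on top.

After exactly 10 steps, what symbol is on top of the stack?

      Stack      Input          Action
   1  $ S        a h g g h g $  expand S → G
   2  $ G        a h g g h g $  expand G → a G h g
   3  $ g h G a  a h g g h g $  match a
   4  $ g h G    h g g h g $    expand G → h R
   5  $ g h R h  h g g h g $    match h
   6  $ g h R    g g h g $      expand R → g R
   7  $ g h R g  g g h g $      match g
   8  $ g h R    g h g $        expand R → g R
   9  $ g h R g  g h g $        match g
  10  $ g h R    h g $          expand R → epsilon
Stack after step 10: $ g h (top = h).

h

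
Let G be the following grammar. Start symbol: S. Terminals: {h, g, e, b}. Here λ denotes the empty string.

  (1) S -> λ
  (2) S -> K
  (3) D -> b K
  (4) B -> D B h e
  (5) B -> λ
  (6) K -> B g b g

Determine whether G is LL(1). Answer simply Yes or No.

Yes

FIRST(S) = {λ, b, g}
FIRST(D) = {b}
FIRST(B) = {λ, b}
FIRST(K) = {b, g}
FOLLOW(S) = {$}
FOLLOW(D) = {b, h}
FOLLOW(B) = {g, h}
FOLLOW(K) = {$, b, h}
Each cell of M receives at most one production.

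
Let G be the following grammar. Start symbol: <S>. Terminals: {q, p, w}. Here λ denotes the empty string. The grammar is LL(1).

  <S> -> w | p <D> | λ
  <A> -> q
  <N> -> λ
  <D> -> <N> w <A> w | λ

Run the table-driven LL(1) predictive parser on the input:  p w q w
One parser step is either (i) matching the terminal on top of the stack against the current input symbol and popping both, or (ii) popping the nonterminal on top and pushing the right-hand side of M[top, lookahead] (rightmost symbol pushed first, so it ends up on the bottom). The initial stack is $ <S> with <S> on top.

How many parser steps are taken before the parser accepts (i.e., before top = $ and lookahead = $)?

     Stack          Input      Action
  1  $ <S>          p w q w $  expand <S> -> p <D>
  2  $ <D> p        p w q w $  match p
  3  $ <D>          w q w $    expand <D> -> <N> w <A> w
  4  $ w <A> w <N>  w q w $    expand <N> -> λ
  5  $ w <A> w      w q w $    match w
  6  $ w <A>        q w $      expand <A> -> q
  7  $ w q          q w $      match q
  8  $ w            w $        match w
Accept reached after 8 steps.

8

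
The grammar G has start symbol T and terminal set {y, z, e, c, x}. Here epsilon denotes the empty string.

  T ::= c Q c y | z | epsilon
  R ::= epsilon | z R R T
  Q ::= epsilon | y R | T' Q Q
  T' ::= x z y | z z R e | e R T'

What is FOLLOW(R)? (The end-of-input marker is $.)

{c, e, x, y, z}

FIRST(T) = {epsilon, c, z}
FIRST(R) = {epsilon, z}
FIRST(T') = {e, x, z}
FIRST(Q) = {epsilon, e, x, y, z}  (via T' Q Q)
FOLLOW(T) includes $ since T is the start symbol.
FOLLOW(Q): in T::=c Q c y, Q is followed by c y with FIRST {c}; in Q::=T' Q Q (occurrence 1), Q is followed by Q with FIRST {epsilon, e, x, y, z}; in Q::=T' Q Q (occurrence 1), the suffix after Q is nullable (adds nothing new); in Q::=T' Q Q (occurrence 2), the suffix after Q is empty (adds nothing new). Thus FOLLOW(Q) = {c, e, x, y, z}.
FOLLOW(R): in R::=z R R T (occurrence 1), R is followed by R T with FIRST {epsilon, c, z}; in R::=z R R T (occurrence 1), the suffix after R is nullable (adds nothing new); in R::=z R R T (occurrence 2), R is followed by T with FIRST {epsilon, c, z}; in R::=z R R T (occurrence 2), the suffix after R is nullable (adds nothing new); in Q::=y R, the suffix after R is empty, so FOLLOW(R) ⊇ FOLLOW(Q) = {c, e, x, y, z}; in T'::=z z R e, R is followed by e with FIRST {e}; in T'::=e R T', R is followed by T' with FIRST {e, x, z}. Thus FOLLOW(R) = {c, e, x, y, z}.
FOLLOW(T): in R::=z R R T, the suffix after T is empty, so FOLLOW(T) ⊇ FOLLOW(R) = {c, e, x, y, z}. Thus FOLLOW(T) = {$, c, e, x, y, z}.
FOLLOW(T'): in Q::=T' Q Q, T' is followed by Q Q with FIRST {epsilon, e, x, y, z}; in Q::=T' Q Q, the suffix after T' is nullable, so FOLLOW(T') ⊇ FOLLOW(Q) = {c, e, x, y, z}; in T'::=e R T', the suffix after T' is empty (adds nothing new). Thus FOLLOW(T') = {c, e, x, y, z}.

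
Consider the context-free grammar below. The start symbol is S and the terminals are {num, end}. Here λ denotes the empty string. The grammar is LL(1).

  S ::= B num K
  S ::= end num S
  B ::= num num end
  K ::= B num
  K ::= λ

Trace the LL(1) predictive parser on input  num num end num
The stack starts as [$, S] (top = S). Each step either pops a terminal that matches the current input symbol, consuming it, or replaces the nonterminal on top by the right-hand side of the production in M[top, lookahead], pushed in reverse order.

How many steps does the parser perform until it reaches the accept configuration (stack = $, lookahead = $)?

7

     Stack                Input              Action
  1  $ S                  num num end num $  expand S ::= B num K
  2  $ K num B            num num end num $  expand B ::= num num end
  3  $ K num end num num  num num end num $  match num
  4  $ K num end num      num end num $      match num
  5  $ K num end          end num $          match end
  6  $ K num              num $              match num
  7  $ K                  $                  expand K ::= λ
Accept reached after 7 steps.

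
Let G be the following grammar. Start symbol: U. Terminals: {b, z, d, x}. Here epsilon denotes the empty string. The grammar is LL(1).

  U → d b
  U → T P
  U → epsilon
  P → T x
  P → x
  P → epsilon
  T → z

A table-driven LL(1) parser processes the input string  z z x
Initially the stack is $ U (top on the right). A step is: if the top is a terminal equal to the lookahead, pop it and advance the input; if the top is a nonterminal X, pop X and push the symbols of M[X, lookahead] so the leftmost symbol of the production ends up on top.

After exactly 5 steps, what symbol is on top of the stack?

step 1: stack=$ U  input=z z x $  — expand U → T P
step 2: stack=$ P T  input=z z x $  — expand T → z
step 3: stack=$ P z  input=z z x $  — match z
step 4: stack=$ P  input=z x $  — expand P → T x
step 5: stack=$ x T  input=z x $  — expand T → z
Stack after step 5: $ x z (top = z).

z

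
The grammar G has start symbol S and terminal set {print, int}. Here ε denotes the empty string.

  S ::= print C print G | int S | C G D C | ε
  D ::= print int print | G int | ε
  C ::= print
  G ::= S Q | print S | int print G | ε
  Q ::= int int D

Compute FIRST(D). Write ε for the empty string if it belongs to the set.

{ε, int, print}

FIRST(C): from C::=print we get {print}. So FIRST(C) = {print}.
FIRST(Q): from Q::=int int D we get {int}. So FIRST(Q) = {int}.
FIRST(S): from S::=print C print G we get {print}; from S::=int S we get {int}; from S::=C G D C we get {print}; from S::=ε we get {ε}. So FIRST(S) = {ε, int, print}.
FIRST(G): from G::=S Q we get {int, print}; from G::=print S we get {print}; from G::=int print G we get {int}; from G::=ε we get {ε}. So FIRST(G) = {ε, int, print}.
FIRST(D): from D::=print int print we get {print}; from D::=G int we get {int, print}; from D::=ε we get {ε}. So FIRST(D) = {ε, int, print}.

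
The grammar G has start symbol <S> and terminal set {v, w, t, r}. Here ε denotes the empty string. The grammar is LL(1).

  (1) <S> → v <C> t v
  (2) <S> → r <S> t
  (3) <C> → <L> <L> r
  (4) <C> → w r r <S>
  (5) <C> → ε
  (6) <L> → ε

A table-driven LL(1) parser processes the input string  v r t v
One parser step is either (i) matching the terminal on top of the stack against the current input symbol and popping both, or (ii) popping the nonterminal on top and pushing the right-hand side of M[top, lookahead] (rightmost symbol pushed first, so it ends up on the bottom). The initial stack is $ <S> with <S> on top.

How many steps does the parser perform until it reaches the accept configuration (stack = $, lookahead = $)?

8

     Stack            Input      Action
  1  $ <S>            v r t v $  expand <S> → v <C> t v
  2  $ v t <C> v      v r t v $  match v
  3  $ v t <C>        r t v $    expand <C> → <L> <L> r
  4  $ v t r <L> <L>  r t v $    expand <L> → ε
  5  $ v t r <L>      r t v $    expand <L> → ε
  6  $ v t r          r t v $    match r
  7  $ v t            t v $      match t
  8  $ v              v $        match v
Accept reached after 8 steps.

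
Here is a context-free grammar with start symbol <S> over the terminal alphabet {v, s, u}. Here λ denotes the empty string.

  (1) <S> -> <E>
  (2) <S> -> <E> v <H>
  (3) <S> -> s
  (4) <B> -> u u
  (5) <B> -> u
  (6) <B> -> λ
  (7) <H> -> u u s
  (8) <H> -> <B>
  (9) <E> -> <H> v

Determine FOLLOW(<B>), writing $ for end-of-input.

{$, v}

FIRST(<B>) = {λ, u}
FIRST(<H>) = {λ, u}  (via <B>)
FIRST(<E>) = {u, v}  (via <H> v)
FIRST(<S>) = {s, u, v}  (via <E>, <E> v <H>)
FOLLOW(<S>) includes $ since <S> is the start symbol.
FOLLOW(<S>): <S> appears on no right-hand side. Thus FOLLOW(<S>) = {$}.
FOLLOW(<H>): in <S>-><E> v <H>, the suffix after <H> is empty, so FOLLOW(<H>) ⊇ FOLLOW(<S>) = {$}; in <E>-><H> v, <H> is followed by v with FIRST {v}. Thus FOLLOW(<H>) = {$, v}.
FOLLOW(<B>): in <H>-><B>, the suffix after <B> is empty, so FOLLOW(<B>) ⊇ FOLLOW(<H>) = {$, v}. Thus FOLLOW(<B>) = {$, v}.
FOLLOW(<E>): in <S>-><E>, the suffix after <E> is empty, so FOLLOW(<E>) ⊇ FOLLOW(<S>) = {$}; in <S>-><E> v <H>, <E> is followed by v <H> with FIRST {v}. Thus FOLLOW(<E>) = {$, v}.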